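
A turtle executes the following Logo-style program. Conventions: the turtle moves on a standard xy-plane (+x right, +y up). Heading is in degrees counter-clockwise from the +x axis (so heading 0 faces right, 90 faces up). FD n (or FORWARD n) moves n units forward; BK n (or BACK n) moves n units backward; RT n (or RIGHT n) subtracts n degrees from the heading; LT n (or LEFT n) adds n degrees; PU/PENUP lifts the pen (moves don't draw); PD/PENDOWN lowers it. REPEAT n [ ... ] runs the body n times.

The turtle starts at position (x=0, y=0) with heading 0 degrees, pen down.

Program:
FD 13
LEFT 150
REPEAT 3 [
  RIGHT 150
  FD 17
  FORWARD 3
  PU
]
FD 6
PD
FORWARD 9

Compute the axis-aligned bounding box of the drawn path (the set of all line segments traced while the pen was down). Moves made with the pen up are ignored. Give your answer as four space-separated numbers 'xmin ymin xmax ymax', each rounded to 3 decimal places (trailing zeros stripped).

Answer: 0 0 33.179 20.311

Derivation:
Executing turtle program step by step:
Start: pos=(0,0), heading=0, pen down
FD 13: (0,0) -> (13,0) [heading=0, draw]
LT 150: heading 0 -> 150
REPEAT 3 [
  -- iteration 1/3 --
  RT 150: heading 150 -> 0
  FD 17: (13,0) -> (30,0) [heading=0, draw]
  FD 3: (30,0) -> (33,0) [heading=0, draw]
  PU: pen up
  -- iteration 2/3 --
  RT 150: heading 0 -> 210
  FD 17: (33,0) -> (18.278,-8.5) [heading=210, move]
  FD 3: (18.278,-8.5) -> (15.679,-10) [heading=210, move]
  PU: pen up
  -- iteration 3/3 --
  RT 150: heading 210 -> 60
  FD 17: (15.679,-10) -> (24.179,4.722) [heading=60, move]
  FD 3: (24.179,4.722) -> (25.679,7.321) [heading=60, move]
  PU: pen up
]
FD 6: (25.679,7.321) -> (28.679,12.517) [heading=60, move]
PD: pen down
FD 9: (28.679,12.517) -> (33.179,20.311) [heading=60, draw]
Final: pos=(33.179,20.311), heading=60, 4 segment(s) drawn

Segment endpoints: x in {0, 13, 28.679, 30, 33, 33.179}, y in {0, 12.517, 20.311}
xmin=0, ymin=0, xmax=33.179, ymax=20.311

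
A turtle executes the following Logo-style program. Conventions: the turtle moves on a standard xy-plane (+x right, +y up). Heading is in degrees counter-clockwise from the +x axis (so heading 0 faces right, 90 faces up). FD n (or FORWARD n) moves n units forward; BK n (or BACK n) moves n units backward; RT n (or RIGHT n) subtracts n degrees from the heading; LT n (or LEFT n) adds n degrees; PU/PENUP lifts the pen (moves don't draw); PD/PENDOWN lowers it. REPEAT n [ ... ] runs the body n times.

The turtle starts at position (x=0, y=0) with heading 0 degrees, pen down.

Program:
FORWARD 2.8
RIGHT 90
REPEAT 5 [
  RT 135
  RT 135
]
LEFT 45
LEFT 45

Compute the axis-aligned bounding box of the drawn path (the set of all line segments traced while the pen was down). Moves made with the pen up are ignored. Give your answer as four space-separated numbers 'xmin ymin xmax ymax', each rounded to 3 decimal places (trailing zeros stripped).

Executing turtle program step by step:
Start: pos=(0,0), heading=0, pen down
FD 2.8: (0,0) -> (2.8,0) [heading=0, draw]
RT 90: heading 0 -> 270
REPEAT 5 [
  -- iteration 1/5 --
  RT 135: heading 270 -> 135
  RT 135: heading 135 -> 0
  -- iteration 2/5 --
  RT 135: heading 0 -> 225
  RT 135: heading 225 -> 90
  -- iteration 3/5 --
  RT 135: heading 90 -> 315
  RT 135: heading 315 -> 180
  -- iteration 4/5 --
  RT 135: heading 180 -> 45
  RT 135: heading 45 -> 270
  -- iteration 5/5 --
  RT 135: heading 270 -> 135
  RT 135: heading 135 -> 0
]
LT 45: heading 0 -> 45
LT 45: heading 45 -> 90
Final: pos=(2.8,0), heading=90, 1 segment(s) drawn

Segment endpoints: x in {0, 2.8}, y in {0}
xmin=0, ymin=0, xmax=2.8, ymax=0

Answer: 0 0 2.8 0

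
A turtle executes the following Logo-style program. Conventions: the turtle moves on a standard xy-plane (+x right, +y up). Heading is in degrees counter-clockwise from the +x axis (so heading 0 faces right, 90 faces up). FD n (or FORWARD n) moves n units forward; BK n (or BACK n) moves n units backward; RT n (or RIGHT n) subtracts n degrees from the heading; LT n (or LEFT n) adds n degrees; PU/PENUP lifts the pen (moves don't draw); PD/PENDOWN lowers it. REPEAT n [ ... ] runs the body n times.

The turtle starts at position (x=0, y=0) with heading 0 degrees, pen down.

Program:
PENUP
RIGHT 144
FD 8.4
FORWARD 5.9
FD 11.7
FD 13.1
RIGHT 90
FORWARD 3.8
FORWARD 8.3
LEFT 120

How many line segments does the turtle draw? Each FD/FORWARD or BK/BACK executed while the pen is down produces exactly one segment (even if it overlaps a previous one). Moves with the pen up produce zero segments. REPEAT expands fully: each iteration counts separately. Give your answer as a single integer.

Answer: 0

Derivation:
Executing turtle program step by step:
Start: pos=(0,0), heading=0, pen down
PU: pen up
RT 144: heading 0 -> 216
FD 8.4: (0,0) -> (-6.796,-4.937) [heading=216, move]
FD 5.9: (-6.796,-4.937) -> (-11.569,-8.405) [heading=216, move]
FD 11.7: (-11.569,-8.405) -> (-21.034,-15.282) [heading=216, move]
FD 13.1: (-21.034,-15.282) -> (-31.633,-22.982) [heading=216, move]
RT 90: heading 216 -> 126
FD 3.8: (-31.633,-22.982) -> (-33.866,-19.908) [heading=126, move]
FD 8.3: (-33.866,-19.908) -> (-38.745,-13.193) [heading=126, move]
LT 120: heading 126 -> 246
Final: pos=(-38.745,-13.193), heading=246, 0 segment(s) drawn
Segments drawn: 0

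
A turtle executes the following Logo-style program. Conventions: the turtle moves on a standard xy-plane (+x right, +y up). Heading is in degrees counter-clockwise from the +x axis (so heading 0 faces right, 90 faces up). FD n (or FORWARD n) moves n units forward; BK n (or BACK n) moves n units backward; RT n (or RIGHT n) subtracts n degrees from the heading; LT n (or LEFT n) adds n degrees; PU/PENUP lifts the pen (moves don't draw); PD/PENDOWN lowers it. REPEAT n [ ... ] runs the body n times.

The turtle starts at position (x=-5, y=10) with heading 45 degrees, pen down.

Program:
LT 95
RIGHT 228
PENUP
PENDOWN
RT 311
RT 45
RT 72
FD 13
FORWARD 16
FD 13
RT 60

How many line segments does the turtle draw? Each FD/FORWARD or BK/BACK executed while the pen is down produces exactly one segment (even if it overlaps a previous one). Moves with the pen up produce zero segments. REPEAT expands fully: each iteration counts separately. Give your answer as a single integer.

Executing turtle program step by step:
Start: pos=(-5,10), heading=45, pen down
LT 95: heading 45 -> 140
RT 228: heading 140 -> 272
PU: pen up
PD: pen down
RT 311: heading 272 -> 321
RT 45: heading 321 -> 276
RT 72: heading 276 -> 204
FD 13: (-5,10) -> (-16.876,4.712) [heading=204, draw]
FD 16: (-16.876,4.712) -> (-31.493,-1.795) [heading=204, draw]
FD 13: (-31.493,-1.795) -> (-43.369,-7.083) [heading=204, draw]
RT 60: heading 204 -> 144
Final: pos=(-43.369,-7.083), heading=144, 3 segment(s) drawn
Segments drawn: 3

Answer: 3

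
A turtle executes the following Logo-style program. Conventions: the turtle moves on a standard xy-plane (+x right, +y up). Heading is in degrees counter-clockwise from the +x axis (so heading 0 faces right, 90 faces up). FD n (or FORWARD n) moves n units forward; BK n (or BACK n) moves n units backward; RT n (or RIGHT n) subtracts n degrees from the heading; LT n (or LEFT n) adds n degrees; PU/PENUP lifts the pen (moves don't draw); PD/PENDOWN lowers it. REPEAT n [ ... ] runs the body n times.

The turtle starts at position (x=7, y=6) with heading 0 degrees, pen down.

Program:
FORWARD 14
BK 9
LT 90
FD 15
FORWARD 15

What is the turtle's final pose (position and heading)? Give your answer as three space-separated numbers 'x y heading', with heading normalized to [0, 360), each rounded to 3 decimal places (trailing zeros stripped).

Executing turtle program step by step:
Start: pos=(7,6), heading=0, pen down
FD 14: (7,6) -> (21,6) [heading=0, draw]
BK 9: (21,6) -> (12,6) [heading=0, draw]
LT 90: heading 0 -> 90
FD 15: (12,6) -> (12,21) [heading=90, draw]
FD 15: (12,21) -> (12,36) [heading=90, draw]
Final: pos=(12,36), heading=90, 4 segment(s) drawn

Answer: 12 36 90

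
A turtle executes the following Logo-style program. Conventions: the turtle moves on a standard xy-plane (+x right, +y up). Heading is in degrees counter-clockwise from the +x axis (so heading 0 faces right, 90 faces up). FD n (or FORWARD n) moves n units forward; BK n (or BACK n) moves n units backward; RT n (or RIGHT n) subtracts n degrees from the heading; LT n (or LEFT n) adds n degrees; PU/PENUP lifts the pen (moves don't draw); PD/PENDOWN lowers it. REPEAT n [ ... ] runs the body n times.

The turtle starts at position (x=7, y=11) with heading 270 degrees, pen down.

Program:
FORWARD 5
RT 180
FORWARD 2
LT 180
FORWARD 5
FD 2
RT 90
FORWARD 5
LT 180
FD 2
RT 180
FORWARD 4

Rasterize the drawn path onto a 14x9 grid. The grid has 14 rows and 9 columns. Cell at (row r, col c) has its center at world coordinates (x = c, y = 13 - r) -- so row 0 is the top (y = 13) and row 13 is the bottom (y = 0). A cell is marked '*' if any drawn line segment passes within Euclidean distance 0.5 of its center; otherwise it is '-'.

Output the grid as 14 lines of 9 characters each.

Segment 0: (7,11) -> (7,6)
Segment 1: (7,6) -> (7,8)
Segment 2: (7,8) -> (7,3)
Segment 3: (7,3) -> (7,1)
Segment 4: (7,1) -> (2,1)
Segment 5: (2,1) -> (4,1)
Segment 6: (4,1) -> (-0,1)

Answer: ---------
---------
-------*-
-------*-
-------*-
-------*-
-------*-
-------*-
-------*-
-------*-
-------*-
-------*-
********-
---------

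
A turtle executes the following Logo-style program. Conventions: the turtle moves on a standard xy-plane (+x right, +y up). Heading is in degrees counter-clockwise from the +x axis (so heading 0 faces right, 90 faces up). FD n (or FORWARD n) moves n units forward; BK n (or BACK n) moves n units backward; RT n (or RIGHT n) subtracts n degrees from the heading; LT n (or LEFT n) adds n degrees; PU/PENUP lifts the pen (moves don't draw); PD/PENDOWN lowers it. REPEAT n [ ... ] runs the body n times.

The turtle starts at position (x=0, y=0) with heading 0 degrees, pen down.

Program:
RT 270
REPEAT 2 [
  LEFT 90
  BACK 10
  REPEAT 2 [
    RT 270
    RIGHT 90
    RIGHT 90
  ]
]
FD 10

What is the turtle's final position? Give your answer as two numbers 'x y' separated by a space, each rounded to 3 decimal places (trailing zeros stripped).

Executing turtle program step by step:
Start: pos=(0,0), heading=0, pen down
RT 270: heading 0 -> 90
REPEAT 2 [
  -- iteration 1/2 --
  LT 90: heading 90 -> 180
  BK 10: (0,0) -> (10,0) [heading=180, draw]
  REPEAT 2 [
    -- iteration 1/2 --
    RT 270: heading 180 -> 270
    RT 90: heading 270 -> 180
    RT 90: heading 180 -> 90
    -- iteration 2/2 --
    RT 270: heading 90 -> 180
    RT 90: heading 180 -> 90
    RT 90: heading 90 -> 0
  ]
  -- iteration 2/2 --
  LT 90: heading 0 -> 90
  BK 10: (10,0) -> (10,-10) [heading=90, draw]
  REPEAT 2 [
    -- iteration 1/2 --
    RT 270: heading 90 -> 180
    RT 90: heading 180 -> 90
    RT 90: heading 90 -> 0
    -- iteration 2/2 --
    RT 270: heading 0 -> 90
    RT 90: heading 90 -> 0
    RT 90: heading 0 -> 270
  ]
]
FD 10: (10,-10) -> (10,-20) [heading=270, draw]
Final: pos=(10,-20), heading=270, 3 segment(s) drawn

Answer: 10 -20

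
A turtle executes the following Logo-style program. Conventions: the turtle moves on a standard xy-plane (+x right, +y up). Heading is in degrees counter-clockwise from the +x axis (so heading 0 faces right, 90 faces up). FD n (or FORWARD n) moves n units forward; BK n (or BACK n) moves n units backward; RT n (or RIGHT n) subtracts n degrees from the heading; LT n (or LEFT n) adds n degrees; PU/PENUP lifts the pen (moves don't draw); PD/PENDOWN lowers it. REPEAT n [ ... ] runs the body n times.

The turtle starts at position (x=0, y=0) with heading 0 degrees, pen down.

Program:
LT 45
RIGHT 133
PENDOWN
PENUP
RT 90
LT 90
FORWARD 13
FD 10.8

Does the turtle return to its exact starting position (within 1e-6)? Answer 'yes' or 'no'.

Executing turtle program step by step:
Start: pos=(0,0), heading=0, pen down
LT 45: heading 0 -> 45
RT 133: heading 45 -> 272
PD: pen down
PU: pen up
RT 90: heading 272 -> 182
LT 90: heading 182 -> 272
FD 13: (0,0) -> (0.454,-12.992) [heading=272, move]
FD 10.8: (0.454,-12.992) -> (0.831,-23.786) [heading=272, move]
Final: pos=(0.831,-23.786), heading=272, 0 segment(s) drawn

Start position: (0, 0)
Final position: (0.831, -23.786)
Distance = 23.8; >= 1e-6 -> NOT closed

Answer: no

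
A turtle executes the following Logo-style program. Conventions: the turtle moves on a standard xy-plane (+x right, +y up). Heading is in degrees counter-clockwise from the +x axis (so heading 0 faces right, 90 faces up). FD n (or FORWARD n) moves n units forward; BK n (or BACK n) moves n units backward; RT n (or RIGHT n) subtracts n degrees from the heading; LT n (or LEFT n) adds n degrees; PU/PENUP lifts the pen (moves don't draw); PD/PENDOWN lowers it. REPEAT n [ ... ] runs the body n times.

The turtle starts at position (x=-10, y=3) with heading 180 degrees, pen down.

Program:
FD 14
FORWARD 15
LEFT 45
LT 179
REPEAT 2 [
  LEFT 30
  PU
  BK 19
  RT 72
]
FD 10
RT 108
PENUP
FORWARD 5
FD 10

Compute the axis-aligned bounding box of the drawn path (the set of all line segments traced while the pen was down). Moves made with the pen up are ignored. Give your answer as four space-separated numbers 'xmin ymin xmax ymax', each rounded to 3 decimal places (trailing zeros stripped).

Answer: -39 3 -10 3

Derivation:
Executing turtle program step by step:
Start: pos=(-10,3), heading=180, pen down
FD 14: (-10,3) -> (-24,3) [heading=180, draw]
FD 15: (-24,3) -> (-39,3) [heading=180, draw]
LT 45: heading 180 -> 225
LT 179: heading 225 -> 44
REPEAT 2 [
  -- iteration 1/2 --
  LT 30: heading 44 -> 74
  PU: pen up
  BK 19: (-39,3) -> (-44.237,-15.264) [heading=74, move]
  RT 72: heading 74 -> 2
  -- iteration 2/2 --
  LT 30: heading 2 -> 32
  PU: pen up
  BK 19: (-44.237,-15.264) -> (-60.35,-25.332) [heading=32, move]
  RT 72: heading 32 -> 320
]
FD 10: (-60.35,-25.332) -> (-52.69,-31.76) [heading=320, move]
RT 108: heading 320 -> 212
PU: pen up
FD 5: (-52.69,-31.76) -> (-56.93,-34.41) [heading=212, move]
FD 10: (-56.93,-34.41) -> (-65.41,-39.709) [heading=212, move]
Final: pos=(-65.41,-39.709), heading=212, 2 segment(s) drawn

Segment endpoints: x in {-39, -24, -10}, y in {3, 3, 3}
xmin=-39, ymin=3, xmax=-10, ymax=3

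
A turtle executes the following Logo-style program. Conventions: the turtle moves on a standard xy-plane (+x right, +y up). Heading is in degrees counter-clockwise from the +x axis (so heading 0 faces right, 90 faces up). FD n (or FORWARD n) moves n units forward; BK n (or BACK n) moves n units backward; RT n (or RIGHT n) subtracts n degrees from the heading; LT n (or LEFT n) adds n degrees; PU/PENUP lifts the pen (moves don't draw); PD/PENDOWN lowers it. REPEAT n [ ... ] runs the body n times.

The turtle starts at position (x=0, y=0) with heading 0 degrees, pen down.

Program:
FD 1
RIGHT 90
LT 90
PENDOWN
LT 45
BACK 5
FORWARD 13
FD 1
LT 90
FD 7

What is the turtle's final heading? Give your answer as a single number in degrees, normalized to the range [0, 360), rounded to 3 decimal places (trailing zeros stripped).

Answer: 135

Derivation:
Executing turtle program step by step:
Start: pos=(0,0), heading=0, pen down
FD 1: (0,0) -> (1,0) [heading=0, draw]
RT 90: heading 0 -> 270
LT 90: heading 270 -> 0
PD: pen down
LT 45: heading 0 -> 45
BK 5: (1,0) -> (-2.536,-3.536) [heading=45, draw]
FD 13: (-2.536,-3.536) -> (6.657,5.657) [heading=45, draw]
FD 1: (6.657,5.657) -> (7.364,6.364) [heading=45, draw]
LT 90: heading 45 -> 135
FD 7: (7.364,6.364) -> (2.414,11.314) [heading=135, draw]
Final: pos=(2.414,11.314), heading=135, 5 segment(s) drawn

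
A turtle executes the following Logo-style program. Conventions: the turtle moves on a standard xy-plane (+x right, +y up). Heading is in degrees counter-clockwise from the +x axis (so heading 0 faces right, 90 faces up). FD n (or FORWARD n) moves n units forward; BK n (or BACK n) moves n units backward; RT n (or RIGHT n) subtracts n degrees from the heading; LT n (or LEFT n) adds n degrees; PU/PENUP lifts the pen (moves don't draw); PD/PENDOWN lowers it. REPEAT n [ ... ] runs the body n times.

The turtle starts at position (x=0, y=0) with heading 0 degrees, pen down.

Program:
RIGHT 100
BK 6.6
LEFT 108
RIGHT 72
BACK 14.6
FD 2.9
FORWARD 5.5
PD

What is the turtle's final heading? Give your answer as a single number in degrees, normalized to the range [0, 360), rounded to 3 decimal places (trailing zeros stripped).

Answer: 296

Derivation:
Executing turtle program step by step:
Start: pos=(0,0), heading=0, pen down
RT 100: heading 0 -> 260
BK 6.6: (0,0) -> (1.146,6.5) [heading=260, draw]
LT 108: heading 260 -> 8
RT 72: heading 8 -> 296
BK 14.6: (1.146,6.5) -> (-5.254,19.622) [heading=296, draw]
FD 2.9: (-5.254,19.622) -> (-3.983,17.016) [heading=296, draw]
FD 5.5: (-3.983,17.016) -> (-1.572,12.072) [heading=296, draw]
PD: pen down
Final: pos=(-1.572,12.072), heading=296, 4 segment(s) drawn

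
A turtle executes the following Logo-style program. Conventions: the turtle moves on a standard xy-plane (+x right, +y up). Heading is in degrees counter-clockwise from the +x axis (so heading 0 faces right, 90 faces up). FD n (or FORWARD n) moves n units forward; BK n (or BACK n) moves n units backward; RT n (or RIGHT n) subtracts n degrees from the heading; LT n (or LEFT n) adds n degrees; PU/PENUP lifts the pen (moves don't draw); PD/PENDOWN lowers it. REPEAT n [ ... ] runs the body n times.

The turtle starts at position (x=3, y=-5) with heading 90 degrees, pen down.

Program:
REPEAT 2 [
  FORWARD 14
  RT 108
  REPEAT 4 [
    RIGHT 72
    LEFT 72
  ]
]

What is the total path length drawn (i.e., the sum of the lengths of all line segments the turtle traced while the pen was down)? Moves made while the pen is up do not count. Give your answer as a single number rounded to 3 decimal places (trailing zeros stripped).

Executing turtle program step by step:
Start: pos=(3,-5), heading=90, pen down
REPEAT 2 [
  -- iteration 1/2 --
  FD 14: (3,-5) -> (3,9) [heading=90, draw]
  RT 108: heading 90 -> 342
  REPEAT 4 [
    -- iteration 1/4 --
    RT 72: heading 342 -> 270
    LT 72: heading 270 -> 342
    -- iteration 2/4 --
    RT 72: heading 342 -> 270
    LT 72: heading 270 -> 342
    -- iteration 3/4 --
    RT 72: heading 342 -> 270
    LT 72: heading 270 -> 342
    -- iteration 4/4 --
    RT 72: heading 342 -> 270
    LT 72: heading 270 -> 342
  ]
  -- iteration 2/2 --
  FD 14: (3,9) -> (16.315,4.674) [heading=342, draw]
  RT 108: heading 342 -> 234
  REPEAT 4 [
    -- iteration 1/4 --
    RT 72: heading 234 -> 162
    LT 72: heading 162 -> 234
    -- iteration 2/4 --
    RT 72: heading 234 -> 162
    LT 72: heading 162 -> 234
    -- iteration 3/4 --
    RT 72: heading 234 -> 162
    LT 72: heading 162 -> 234
    -- iteration 4/4 --
    RT 72: heading 234 -> 162
    LT 72: heading 162 -> 234
  ]
]
Final: pos=(16.315,4.674), heading=234, 2 segment(s) drawn

Segment lengths:
  seg 1: (3,-5) -> (3,9), length = 14
  seg 2: (3,9) -> (16.315,4.674), length = 14
Total = 28

Answer: 28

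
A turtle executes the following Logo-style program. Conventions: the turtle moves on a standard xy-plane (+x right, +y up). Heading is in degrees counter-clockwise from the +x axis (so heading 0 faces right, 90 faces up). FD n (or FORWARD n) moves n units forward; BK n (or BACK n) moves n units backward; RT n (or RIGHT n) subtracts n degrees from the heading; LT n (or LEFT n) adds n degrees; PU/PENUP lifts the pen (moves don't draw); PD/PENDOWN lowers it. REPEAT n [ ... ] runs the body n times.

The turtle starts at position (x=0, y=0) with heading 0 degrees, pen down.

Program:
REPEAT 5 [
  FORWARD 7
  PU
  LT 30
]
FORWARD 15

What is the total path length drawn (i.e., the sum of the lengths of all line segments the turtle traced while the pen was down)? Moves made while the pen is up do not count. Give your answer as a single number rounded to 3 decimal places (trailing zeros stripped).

Answer: 7

Derivation:
Executing turtle program step by step:
Start: pos=(0,0), heading=0, pen down
REPEAT 5 [
  -- iteration 1/5 --
  FD 7: (0,0) -> (7,0) [heading=0, draw]
  PU: pen up
  LT 30: heading 0 -> 30
  -- iteration 2/5 --
  FD 7: (7,0) -> (13.062,3.5) [heading=30, move]
  PU: pen up
  LT 30: heading 30 -> 60
  -- iteration 3/5 --
  FD 7: (13.062,3.5) -> (16.562,9.562) [heading=60, move]
  PU: pen up
  LT 30: heading 60 -> 90
  -- iteration 4/5 --
  FD 7: (16.562,9.562) -> (16.562,16.562) [heading=90, move]
  PU: pen up
  LT 30: heading 90 -> 120
  -- iteration 5/5 --
  FD 7: (16.562,16.562) -> (13.062,22.624) [heading=120, move]
  PU: pen up
  LT 30: heading 120 -> 150
]
FD 15: (13.062,22.624) -> (0.072,30.124) [heading=150, move]
Final: pos=(0.072,30.124), heading=150, 1 segment(s) drawn

Segment lengths:
  seg 1: (0,0) -> (7,0), length = 7
Total = 7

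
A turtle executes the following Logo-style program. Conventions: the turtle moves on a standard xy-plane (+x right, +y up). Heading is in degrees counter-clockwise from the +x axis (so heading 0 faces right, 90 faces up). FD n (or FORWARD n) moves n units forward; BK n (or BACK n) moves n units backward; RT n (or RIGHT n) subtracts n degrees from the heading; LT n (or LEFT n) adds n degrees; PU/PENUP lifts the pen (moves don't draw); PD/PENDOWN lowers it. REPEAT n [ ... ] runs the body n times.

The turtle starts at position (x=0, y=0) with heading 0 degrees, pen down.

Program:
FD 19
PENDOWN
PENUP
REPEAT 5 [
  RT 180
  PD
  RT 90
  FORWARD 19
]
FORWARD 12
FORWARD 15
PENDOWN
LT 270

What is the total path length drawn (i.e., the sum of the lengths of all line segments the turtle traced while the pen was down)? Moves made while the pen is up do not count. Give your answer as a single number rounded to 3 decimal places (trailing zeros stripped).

Answer: 141

Derivation:
Executing turtle program step by step:
Start: pos=(0,0), heading=0, pen down
FD 19: (0,0) -> (19,0) [heading=0, draw]
PD: pen down
PU: pen up
REPEAT 5 [
  -- iteration 1/5 --
  RT 180: heading 0 -> 180
  PD: pen down
  RT 90: heading 180 -> 90
  FD 19: (19,0) -> (19,19) [heading=90, draw]
  -- iteration 2/5 --
  RT 180: heading 90 -> 270
  PD: pen down
  RT 90: heading 270 -> 180
  FD 19: (19,19) -> (0,19) [heading=180, draw]
  -- iteration 3/5 --
  RT 180: heading 180 -> 0
  PD: pen down
  RT 90: heading 0 -> 270
  FD 19: (0,19) -> (0,0) [heading=270, draw]
  -- iteration 4/5 --
  RT 180: heading 270 -> 90
  PD: pen down
  RT 90: heading 90 -> 0
  FD 19: (0,0) -> (19,0) [heading=0, draw]
  -- iteration 5/5 --
  RT 180: heading 0 -> 180
  PD: pen down
  RT 90: heading 180 -> 90
  FD 19: (19,0) -> (19,19) [heading=90, draw]
]
FD 12: (19,19) -> (19,31) [heading=90, draw]
FD 15: (19,31) -> (19,46) [heading=90, draw]
PD: pen down
LT 270: heading 90 -> 0
Final: pos=(19,46), heading=0, 8 segment(s) drawn

Segment lengths:
  seg 1: (0,0) -> (19,0), length = 19
  seg 2: (19,0) -> (19,19), length = 19
  seg 3: (19,19) -> (0,19), length = 19
  seg 4: (0,19) -> (0,0), length = 19
  seg 5: (0,0) -> (19,0), length = 19
  seg 6: (19,0) -> (19,19), length = 19
  seg 7: (19,19) -> (19,31), length = 12
  seg 8: (19,31) -> (19,46), length = 15
Total = 141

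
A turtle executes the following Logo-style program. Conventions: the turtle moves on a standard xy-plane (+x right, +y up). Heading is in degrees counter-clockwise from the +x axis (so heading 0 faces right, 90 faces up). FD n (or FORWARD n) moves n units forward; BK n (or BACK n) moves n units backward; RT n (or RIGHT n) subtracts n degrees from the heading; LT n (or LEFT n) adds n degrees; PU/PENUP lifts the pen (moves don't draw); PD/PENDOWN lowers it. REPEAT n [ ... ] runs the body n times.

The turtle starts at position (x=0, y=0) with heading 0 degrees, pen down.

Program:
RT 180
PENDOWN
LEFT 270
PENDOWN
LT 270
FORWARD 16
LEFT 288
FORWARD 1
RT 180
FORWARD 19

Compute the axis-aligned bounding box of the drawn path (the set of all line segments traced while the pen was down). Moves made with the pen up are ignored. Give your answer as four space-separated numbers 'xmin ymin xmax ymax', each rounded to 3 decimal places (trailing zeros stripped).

Answer: 0 -0.951 16.309 17.119

Derivation:
Executing turtle program step by step:
Start: pos=(0,0), heading=0, pen down
RT 180: heading 0 -> 180
PD: pen down
LT 270: heading 180 -> 90
PD: pen down
LT 270: heading 90 -> 0
FD 16: (0,0) -> (16,0) [heading=0, draw]
LT 288: heading 0 -> 288
FD 1: (16,0) -> (16.309,-0.951) [heading=288, draw]
RT 180: heading 288 -> 108
FD 19: (16.309,-0.951) -> (10.438,17.119) [heading=108, draw]
Final: pos=(10.438,17.119), heading=108, 3 segment(s) drawn

Segment endpoints: x in {0, 10.438, 16, 16.309}, y in {-0.951, 0, 0, 17.119}
xmin=0, ymin=-0.951, xmax=16.309, ymax=17.119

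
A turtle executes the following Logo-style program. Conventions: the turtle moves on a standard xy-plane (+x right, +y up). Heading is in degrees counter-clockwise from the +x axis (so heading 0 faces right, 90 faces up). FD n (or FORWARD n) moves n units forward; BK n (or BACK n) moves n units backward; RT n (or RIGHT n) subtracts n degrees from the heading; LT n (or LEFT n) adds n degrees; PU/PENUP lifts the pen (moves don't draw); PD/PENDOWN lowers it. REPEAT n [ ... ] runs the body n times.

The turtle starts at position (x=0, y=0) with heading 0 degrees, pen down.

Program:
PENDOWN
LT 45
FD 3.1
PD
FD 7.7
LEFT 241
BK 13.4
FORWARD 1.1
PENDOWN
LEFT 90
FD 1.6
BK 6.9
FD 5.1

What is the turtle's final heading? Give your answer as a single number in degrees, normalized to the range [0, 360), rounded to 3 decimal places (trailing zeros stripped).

Answer: 16

Derivation:
Executing turtle program step by step:
Start: pos=(0,0), heading=0, pen down
PD: pen down
LT 45: heading 0 -> 45
FD 3.1: (0,0) -> (2.192,2.192) [heading=45, draw]
PD: pen down
FD 7.7: (2.192,2.192) -> (7.637,7.637) [heading=45, draw]
LT 241: heading 45 -> 286
BK 13.4: (7.637,7.637) -> (3.943,20.518) [heading=286, draw]
FD 1.1: (3.943,20.518) -> (4.246,19.46) [heading=286, draw]
PD: pen down
LT 90: heading 286 -> 16
FD 1.6: (4.246,19.46) -> (5.784,19.901) [heading=16, draw]
BK 6.9: (5.784,19.901) -> (-0.848,17.999) [heading=16, draw]
FD 5.1: (-0.848,17.999) -> (4.054,19.405) [heading=16, draw]
Final: pos=(4.054,19.405), heading=16, 7 segment(s) drawn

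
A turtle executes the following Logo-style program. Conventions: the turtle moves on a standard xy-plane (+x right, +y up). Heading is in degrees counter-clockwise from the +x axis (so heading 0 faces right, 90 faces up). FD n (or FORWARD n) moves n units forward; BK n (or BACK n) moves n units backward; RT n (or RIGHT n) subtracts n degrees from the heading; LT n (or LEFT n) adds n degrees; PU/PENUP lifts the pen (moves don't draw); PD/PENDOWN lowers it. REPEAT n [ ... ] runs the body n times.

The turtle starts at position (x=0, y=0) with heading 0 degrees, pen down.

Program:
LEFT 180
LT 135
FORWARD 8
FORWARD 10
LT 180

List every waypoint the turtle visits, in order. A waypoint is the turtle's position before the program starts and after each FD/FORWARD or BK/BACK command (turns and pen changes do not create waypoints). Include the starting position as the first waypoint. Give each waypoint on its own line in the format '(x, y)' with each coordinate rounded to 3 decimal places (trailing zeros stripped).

Executing turtle program step by step:
Start: pos=(0,0), heading=0, pen down
LT 180: heading 0 -> 180
LT 135: heading 180 -> 315
FD 8: (0,0) -> (5.657,-5.657) [heading=315, draw]
FD 10: (5.657,-5.657) -> (12.728,-12.728) [heading=315, draw]
LT 180: heading 315 -> 135
Final: pos=(12.728,-12.728), heading=135, 2 segment(s) drawn
Waypoints (3 total):
(0, 0)
(5.657, -5.657)
(12.728, -12.728)

Answer: (0, 0)
(5.657, -5.657)
(12.728, -12.728)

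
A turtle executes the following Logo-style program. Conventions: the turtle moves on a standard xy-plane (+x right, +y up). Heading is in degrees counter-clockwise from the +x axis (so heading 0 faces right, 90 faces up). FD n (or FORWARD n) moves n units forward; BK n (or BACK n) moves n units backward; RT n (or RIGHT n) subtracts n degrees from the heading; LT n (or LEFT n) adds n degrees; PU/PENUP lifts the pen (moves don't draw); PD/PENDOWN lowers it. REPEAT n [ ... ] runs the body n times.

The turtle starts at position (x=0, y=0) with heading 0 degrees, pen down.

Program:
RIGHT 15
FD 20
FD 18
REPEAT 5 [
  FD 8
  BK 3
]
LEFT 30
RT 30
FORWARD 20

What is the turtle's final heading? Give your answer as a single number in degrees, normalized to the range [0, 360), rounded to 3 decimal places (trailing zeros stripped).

Executing turtle program step by step:
Start: pos=(0,0), heading=0, pen down
RT 15: heading 0 -> 345
FD 20: (0,0) -> (19.319,-5.176) [heading=345, draw]
FD 18: (19.319,-5.176) -> (36.705,-9.835) [heading=345, draw]
REPEAT 5 [
  -- iteration 1/5 --
  FD 8: (36.705,-9.835) -> (44.433,-11.906) [heading=345, draw]
  BK 3: (44.433,-11.906) -> (41.535,-11.129) [heading=345, draw]
  -- iteration 2/5 --
  FD 8: (41.535,-11.129) -> (49.262,-13.2) [heading=345, draw]
  BK 3: (49.262,-13.2) -> (46.364,-12.423) [heading=345, draw]
  -- iteration 3/5 --
  FD 8: (46.364,-12.423) -> (54.092,-14.494) [heading=345, draw]
  BK 3: (54.092,-14.494) -> (51.194,-13.717) [heading=345, draw]
  -- iteration 4/5 --
  FD 8: (51.194,-13.717) -> (58.921,-15.788) [heading=345, draw]
  BK 3: (58.921,-15.788) -> (56.024,-15.012) [heading=345, draw]
  -- iteration 5/5 --
  FD 8: (56.024,-15.012) -> (63.751,-17.082) [heading=345, draw]
  BK 3: (63.751,-17.082) -> (60.853,-16.306) [heading=345, draw]
]
LT 30: heading 345 -> 15
RT 30: heading 15 -> 345
FD 20: (60.853,-16.306) -> (80.172,-21.482) [heading=345, draw]
Final: pos=(80.172,-21.482), heading=345, 13 segment(s) drawn

Answer: 345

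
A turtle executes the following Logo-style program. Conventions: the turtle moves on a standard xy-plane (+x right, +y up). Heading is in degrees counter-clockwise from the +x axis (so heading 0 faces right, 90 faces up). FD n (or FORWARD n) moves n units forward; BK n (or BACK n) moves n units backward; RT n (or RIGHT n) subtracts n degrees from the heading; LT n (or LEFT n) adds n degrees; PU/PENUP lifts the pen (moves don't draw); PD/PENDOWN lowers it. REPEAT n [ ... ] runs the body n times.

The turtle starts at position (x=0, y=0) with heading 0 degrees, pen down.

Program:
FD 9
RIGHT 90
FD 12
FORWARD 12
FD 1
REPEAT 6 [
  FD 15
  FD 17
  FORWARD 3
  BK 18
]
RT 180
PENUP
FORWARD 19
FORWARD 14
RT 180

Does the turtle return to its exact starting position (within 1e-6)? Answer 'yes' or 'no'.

Answer: no

Derivation:
Executing turtle program step by step:
Start: pos=(0,0), heading=0, pen down
FD 9: (0,0) -> (9,0) [heading=0, draw]
RT 90: heading 0 -> 270
FD 12: (9,0) -> (9,-12) [heading=270, draw]
FD 12: (9,-12) -> (9,-24) [heading=270, draw]
FD 1: (9,-24) -> (9,-25) [heading=270, draw]
REPEAT 6 [
  -- iteration 1/6 --
  FD 15: (9,-25) -> (9,-40) [heading=270, draw]
  FD 17: (9,-40) -> (9,-57) [heading=270, draw]
  FD 3: (9,-57) -> (9,-60) [heading=270, draw]
  BK 18: (9,-60) -> (9,-42) [heading=270, draw]
  -- iteration 2/6 --
  FD 15: (9,-42) -> (9,-57) [heading=270, draw]
  FD 17: (9,-57) -> (9,-74) [heading=270, draw]
  FD 3: (9,-74) -> (9,-77) [heading=270, draw]
  BK 18: (9,-77) -> (9,-59) [heading=270, draw]
  -- iteration 3/6 --
  FD 15: (9,-59) -> (9,-74) [heading=270, draw]
  FD 17: (9,-74) -> (9,-91) [heading=270, draw]
  FD 3: (9,-91) -> (9,-94) [heading=270, draw]
  BK 18: (9,-94) -> (9,-76) [heading=270, draw]
  -- iteration 4/6 --
  FD 15: (9,-76) -> (9,-91) [heading=270, draw]
  FD 17: (9,-91) -> (9,-108) [heading=270, draw]
  FD 3: (9,-108) -> (9,-111) [heading=270, draw]
  BK 18: (9,-111) -> (9,-93) [heading=270, draw]
  -- iteration 5/6 --
  FD 15: (9,-93) -> (9,-108) [heading=270, draw]
  FD 17: (9,-108) -> (9,-125) [heading=270, draw]
  FD 3: (9,-125) -> (9,-128) [heading=270, draw]
  BK 18: (9,-128) -> (9,-110) [heading=270, draw]
  -- iteration 6/6 --
  FD 15: (9,-110) -> (9,-125) [heading=270, draw]
  FD 17: (9,-125) -> (9,-142) [heading=270, draw]
  FD 3: (9,-142) -> (9,-145) [heading=270, draw]
  BK 18: (9,-145) -> (9,-127) [heading=270, draw]
]
RT 180: heading 270 -> 90
PU: pen up
FD 19: (9,-127) -> (9,-108) [heading=90, move]
FD 14: (9,-108) -> (9,-94) [heading=90, move]
RT 180: heading 90 -> 270
Final: pos=(9,-94), heading=270, 28 segment(s) drawn

Start position: (0, 0)
Final position: (9, -94)
Distance = 94.43; >= 1e-6 -> NOT closed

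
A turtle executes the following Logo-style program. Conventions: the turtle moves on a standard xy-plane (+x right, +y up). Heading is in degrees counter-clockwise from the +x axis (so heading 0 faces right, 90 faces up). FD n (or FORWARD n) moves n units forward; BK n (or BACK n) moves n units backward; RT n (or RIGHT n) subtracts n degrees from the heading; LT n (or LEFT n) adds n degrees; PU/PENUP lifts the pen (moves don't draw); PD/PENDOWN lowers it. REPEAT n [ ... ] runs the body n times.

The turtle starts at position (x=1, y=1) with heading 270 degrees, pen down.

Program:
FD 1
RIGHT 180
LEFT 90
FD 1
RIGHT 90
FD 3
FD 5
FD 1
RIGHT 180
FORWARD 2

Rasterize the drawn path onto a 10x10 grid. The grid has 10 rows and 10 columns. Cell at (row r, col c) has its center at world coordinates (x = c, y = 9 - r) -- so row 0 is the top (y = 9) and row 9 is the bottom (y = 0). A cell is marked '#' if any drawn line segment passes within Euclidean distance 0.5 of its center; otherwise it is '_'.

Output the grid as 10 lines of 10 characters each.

Answer: #_________
#_________
#_________
#_________
#_________
#_________
#_________
#_________
##________
##________

Derivation:
Segment 0: (1,1) -> (1,0)
Segment 1: (1,0) -> (-0,0)
Segment 2: (-0,0) -> (-0,3)
Segment 3: (-0,3) -> (0,8)
Segment 4: (0,8) -> (0,9)
Segment 5: (0,9) -> (0,7)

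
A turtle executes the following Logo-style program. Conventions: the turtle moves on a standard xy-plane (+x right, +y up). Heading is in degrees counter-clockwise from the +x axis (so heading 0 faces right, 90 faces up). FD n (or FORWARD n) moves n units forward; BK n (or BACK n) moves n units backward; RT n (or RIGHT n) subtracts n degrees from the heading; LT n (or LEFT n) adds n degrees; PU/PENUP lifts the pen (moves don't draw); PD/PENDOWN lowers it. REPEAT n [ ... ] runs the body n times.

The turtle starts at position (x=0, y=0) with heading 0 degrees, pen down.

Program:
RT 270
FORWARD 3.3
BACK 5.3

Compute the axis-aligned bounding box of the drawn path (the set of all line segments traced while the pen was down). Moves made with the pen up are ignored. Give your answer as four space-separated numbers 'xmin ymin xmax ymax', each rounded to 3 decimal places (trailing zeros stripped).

Answer: 0 -2 0 3.3

Derivation:
Executing turtle program step by step:
Start: pos=(0,0), heading=0, pen down
RT 270: heading 0 -> 90
FD 3.3: (0,0) -> (0,3.3) [heading=90, draw]
BK 5.3: (0,3.3) -> (0,-2) [heading=90, draw]
Final: pos=(0,-2), heading=90, 2 segment(s) drawn

Segment endpoints: x in {0, 0, 0}, y in {-2, 0, 3.3}
xmin=0, ymin=-2, xmax=0, ymax=3.3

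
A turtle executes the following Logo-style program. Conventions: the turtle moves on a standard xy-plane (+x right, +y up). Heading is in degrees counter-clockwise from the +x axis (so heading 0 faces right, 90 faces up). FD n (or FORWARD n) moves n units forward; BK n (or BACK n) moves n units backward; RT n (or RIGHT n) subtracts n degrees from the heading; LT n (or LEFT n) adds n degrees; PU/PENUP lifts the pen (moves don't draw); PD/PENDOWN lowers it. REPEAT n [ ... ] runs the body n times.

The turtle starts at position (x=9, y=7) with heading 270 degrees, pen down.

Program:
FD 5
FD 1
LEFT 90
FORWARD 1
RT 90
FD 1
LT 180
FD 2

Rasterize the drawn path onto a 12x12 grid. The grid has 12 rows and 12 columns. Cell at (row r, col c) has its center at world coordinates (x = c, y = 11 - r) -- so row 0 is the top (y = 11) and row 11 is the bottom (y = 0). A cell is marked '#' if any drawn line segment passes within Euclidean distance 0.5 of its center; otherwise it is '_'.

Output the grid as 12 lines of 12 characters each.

Segment 0: (9,7) -> (9,2)
Segment 1: (9,2) -> (9,1)
Segment 2: (9,1) -> (10,1)
Segment 3: (10,1) -> (10,-0)
Segment 4: (10,-0) -> (10,2)

Answer: ____________
____________
____________
____________
_________#__
_________#__
_________#__
_________#__
_________#__
_________##_
_________##_
__________#_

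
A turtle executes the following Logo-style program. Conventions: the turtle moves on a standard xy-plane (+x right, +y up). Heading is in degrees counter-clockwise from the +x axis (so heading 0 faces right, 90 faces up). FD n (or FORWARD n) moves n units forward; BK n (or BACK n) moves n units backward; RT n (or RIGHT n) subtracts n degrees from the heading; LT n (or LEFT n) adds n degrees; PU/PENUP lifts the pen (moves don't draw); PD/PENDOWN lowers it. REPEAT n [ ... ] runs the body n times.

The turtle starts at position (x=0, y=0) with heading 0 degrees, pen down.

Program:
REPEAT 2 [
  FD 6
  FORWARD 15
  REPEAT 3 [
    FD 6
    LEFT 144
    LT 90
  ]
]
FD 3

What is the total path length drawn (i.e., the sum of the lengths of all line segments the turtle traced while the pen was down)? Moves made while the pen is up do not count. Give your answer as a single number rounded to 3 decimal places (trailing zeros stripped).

Executing turtle program step by step:
Start: pos=(0,0), heading=0, pen down
REPEAT 2 [
  -- iteration 1/2 --
  FD 6: (0,0) -> (6,0) [heading=0, draw]
  FD 15: (6,0) -> (21,0) [heading=0, draw]
  REPEAT 3 [
    -- iteration 1/3 --
    FD 6: (21,0) -> (27,0) [heading=0, draw]
    LT 144: heading 0 -> 144
    LT 90: heading 144 -> 234
    -- iteration 2/3 --
    FD 6: (27,0) -> (23.473,-4.854) [heading=234, draw]
    LT 144: heading 234 -> 18
    LT 90: heading 18 -> 108
    -- iteration 3/3 --
    FD 6: (23.473,-4.854) -> (21.619,0.852) [heading=108, draw]
    LT 144: heading 108 -> 252
    LT 90: heading 252 -> 342
  ]
  -- iteration 2/2 --
  FD 6: (21.619,0.852) -> (27.326,-1.002) [heading=342, draw]
  FD 15: (27.326,-1.002) -> (41.591,-5.637) [heading=342, draw]
  REPEAT 3 [
    -- iteration 1/3 --
    FD 6: (41.591,-5.637) -> (47.298,-7.491) [heading=342, draw]
    LT 144: heading 342 -> 126
    LT 90: heading 126 -> 216
    -- iteration 2/3 --
    FD 6: (47.298,-7.491) -> (42.444,-11.018) [heading=216, draw]
    LT 144: heading 216 -> 0
    LT 90: heading 0 -> 90
    -- iteration 3/3 --
    FD 6: (42.444,-11.018) -> (42.444,-5.018) [heading=90, draw]
    LT 144: heading 90 -> 234
    LT 90: heading 234 -> 324
  ]
]
FD 3: (42.444,-5.018) -> (44.871,-6.781) [heading=324, draw]
Final: pos=(44.871,-6.781), heading=324, 11 segment(s) drawn

Segment lengths:
  seg 1: (0,0) -> (6,0), length = 6
  seg 2: (6,0) -> (21,0), length = 15
  seg 3: (21,0) -> (27,0), length = 6
  seg 4: (27,0) -> (23.473,-4.854), length = 6
  seg 5: (23.473,-4.854) -> (21.619,0.852), length = 6
  seg 6: (21.619,0.852) -> (27.326,-1.002), length = 6
  seg 7: (27.326,-1.002) -> (41.591,-5.637), length = 15
  seg 8: (41.591,-5.637) -> (47.298,-7.491), length = 6
  seg 9: (47.298,-7.491) -> (42.444,-11.018), length = 6
  seg 10: (42.444,-11.018) -> (42.444,-5.018), length = 6
  seg 11: (42.444,-5.018) -> (44.871,-6.781), length = 3
Total = 81

Answer: 81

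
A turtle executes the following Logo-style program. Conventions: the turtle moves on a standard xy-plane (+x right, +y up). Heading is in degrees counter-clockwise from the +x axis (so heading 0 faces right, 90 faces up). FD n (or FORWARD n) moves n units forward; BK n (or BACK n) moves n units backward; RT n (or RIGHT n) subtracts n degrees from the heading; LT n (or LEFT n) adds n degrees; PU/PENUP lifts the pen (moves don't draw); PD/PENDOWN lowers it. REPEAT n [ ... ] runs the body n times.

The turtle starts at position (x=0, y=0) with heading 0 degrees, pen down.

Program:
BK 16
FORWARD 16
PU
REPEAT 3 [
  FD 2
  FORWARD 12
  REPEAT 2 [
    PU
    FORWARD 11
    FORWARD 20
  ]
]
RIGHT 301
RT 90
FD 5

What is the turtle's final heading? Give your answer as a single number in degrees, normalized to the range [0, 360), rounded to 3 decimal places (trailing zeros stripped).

Answer: 329

Derivation:
Executing turtle program step by step:
Start: pos=(0,0), heading=0, pen down
BK 16: (0,0) -> (-16,0) [heading=0, draw]
FD 16: (-16,0) -> (0,0) [heading=0, draw]
PU: pen up
REPEAT 3 [
  -- iteration 1/3 --
  FD 2: (0,0) -> (2,0) [heading=0, move]
  FD 12: (2,0) -> (14,0) [heading=0, move]
  REPEAT 2 [
    -- iteration 1/2 --
    PU: pen up
    FD 11: (14,0) -> (25,0) [heading=0, move]
    FD 20: (25,0) -> (45,0) [heading=0, move]
    -- iteration 2/2 --
    PU: pen up
    FD 11: (45,0) -> (56,0) [heading=0, move]
    FD 20: (56,0) -> (76,0) [heading=0, move]
  ]
  -- iteration 2/3 --
  FD 2: (76,0) -> (78,0) [heading=0, move]
  FD 12: (78,0) -> (90,0) [heading=0, move]
  REPEAT 2 [
    -- iteration 1/2 --
    PU: pen up
    FD 11: (90,0) -> (101,0) [heading=0, move]
    FD 20: (101,0) -> (121,0) [heading=0, move]
    -- iteration 2/2 --
    PU: pen up
    FD 11: (121,0) -> (132,0) [heading=0, move]
    FD 20: (132,0) -> (152,0) [heading=0, move]
  ]
  -- iteration 3/3 --
  FD 2: (152,0) -> (154,0) [heading=0, move]
  FD 12: (154,0) -> (166,0) [heading=0, move]
  REPEAT 2 [
    -- iteration 1/2 --
    PU: pen up
    FD 11: (166,0) -> (177,0) [heading=0, move]
    FD 20: (177,0) -> (197,0) [heading=0, move]
    -- iteration 2/2 --
    PU: pen up
    FD 11: (197,0) -> (208,0) [heading=0, move]
    FD 20: (208,0) -> (228,0) [heading=0, move]
  ]
]
RT 301: heading 0 -> 59
RT 90: heading 59 -> 329
FD 5: (228,0) -> (232.286,-2.575) [heading=329, move]
Final: pos=(232.286,-2.575), heading=329, 2 segment(s) drawn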